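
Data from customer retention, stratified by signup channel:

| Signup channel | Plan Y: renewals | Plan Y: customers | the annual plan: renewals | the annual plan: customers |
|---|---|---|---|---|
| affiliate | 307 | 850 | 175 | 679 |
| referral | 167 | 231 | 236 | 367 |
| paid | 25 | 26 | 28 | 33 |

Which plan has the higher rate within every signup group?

Plan Y

Affiliate: Plan Y 307/850 = 36.1%, the annual plan 175/679 = 25.8% → Plan Y
Referral: Plan Y 167/231 = 72.3%, the annual plan 236/367 = 64.3% → Plan Y
Paid: Plan Y 25/26 = 96.2%, the annual plan 28/33 = 84.8% → Plan Y
Plan Y has the higher rate in all 3 groups.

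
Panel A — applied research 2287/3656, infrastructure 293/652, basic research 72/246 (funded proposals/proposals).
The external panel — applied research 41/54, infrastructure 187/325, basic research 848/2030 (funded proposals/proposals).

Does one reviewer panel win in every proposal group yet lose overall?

Yes

Applied research: Panel A 2287/3656 = 62.6%, the external panel 41/54 = 75.9% → the external panel
Infrastructure: Panel A 293/652 = 44.9%, the external panel 187/325 = 57.5% → the external panel
Basic research: Panel A 72/246 = 29.3%, the external panel 848/2030 = 41.8% → the external panel
Overall: Panel A 2652/4554 = 58.2%, the external panel 1076/2409 = 44.7% → Panel A
The external panel wins each proposal group but Panel A wins overall — the comparison reverses. The external panel's proposals skew toward basic research, which has a lower base rate.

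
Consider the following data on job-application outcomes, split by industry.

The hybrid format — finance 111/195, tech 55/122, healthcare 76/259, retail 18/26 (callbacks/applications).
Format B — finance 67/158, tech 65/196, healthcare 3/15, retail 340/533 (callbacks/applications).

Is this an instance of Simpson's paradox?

Yes

Finance: the hybrid format 111/195 = 56.9%, Format B 67/158 = 42.4% → the hybrid format
Tech: the hybrid format 55/122 = 45.1%, Format B 65/196 = 33.2% → the hybrid format
Healthcare: the hybrid format 76/259 = 29.3%, Format B 3/15 = 20.0% → the hybrid format
Retail: the hybrid format 18/26 = 69.2%, Format B 340/533 = 63.8% → the hybrid format
Overall: the hybrid format 260/602 = 43.2%, Format B 475/902 = 52.7% → Format B
The hybrid format wins each industry group but Format B wins overall — the comparison reverses. The hybrid format's applications skew toward healthcare, which has a lower base rate.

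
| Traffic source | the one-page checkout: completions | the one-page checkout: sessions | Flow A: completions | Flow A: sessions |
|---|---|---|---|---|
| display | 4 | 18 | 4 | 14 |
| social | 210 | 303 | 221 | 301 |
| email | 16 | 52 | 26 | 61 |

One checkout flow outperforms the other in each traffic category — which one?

Flow A

Display: the one-page checkout 4/18 = 22.2%, Flow A 4/14 = 28.6% → Flow A
Social: the one-page checkout 210/303 = 69.3%, Flow A 221/301 = 73.4% → Flow A
Email: the one-page checkout 16/52 = 30.8%, Flow A 26/61 = 42.6% → Flow A
Flow A has the higher rate in all 3 groups.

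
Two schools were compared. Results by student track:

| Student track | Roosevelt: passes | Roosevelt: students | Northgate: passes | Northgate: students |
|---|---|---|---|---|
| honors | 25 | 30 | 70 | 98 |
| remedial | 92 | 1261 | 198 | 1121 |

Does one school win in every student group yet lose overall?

No

Honors: Roosevelt 25/30 = 83.3%, Northgate 70/98 = 71.4% → Roosevelt
Remedial: Roosevelt 92/1261 = 7.3%, Northgate 198/1121 = 17.7% → Northgate
Overall: Roosevelt 117/1291 = 9.1%, Northgate 268/1219 = 22.0% → Northgate
Neither sweeps: Roosevelt wins 1 of 2 groups, Northgate wins 1. Northgate wins overall but not every group — no Simpson reversal.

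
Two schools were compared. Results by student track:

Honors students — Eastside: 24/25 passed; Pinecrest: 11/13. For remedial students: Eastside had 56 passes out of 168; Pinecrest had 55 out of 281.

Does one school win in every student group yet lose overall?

Honors: Eastside 24/25 = 96.0%, Pinecrest 11/13 = 84.6% → Eastside
Remedial: Eastside 56/168 = 33.3%, Pinecrest 55/281 = 19.6% → Eastside
Overall: Eastside 80/193 = 41.5%, Pinecrest 66/294 = 22.4% → Eastside
Eastside wins overall and in every student group — no reversal.

No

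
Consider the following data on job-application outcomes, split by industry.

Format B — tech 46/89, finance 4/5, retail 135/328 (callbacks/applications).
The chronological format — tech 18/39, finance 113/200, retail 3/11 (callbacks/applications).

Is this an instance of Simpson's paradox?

Yes

Tech: Format B 46/89 = 51.7%, the chronological format 18/39 = 46.2% → Format B
Finance: Format B 4/5 = 80.0%, the chronological format 113/200 = 56.5% → Format B
Retail: Format B 135/328 = 41.2%, the chronological format 3/11 = 27.3% → Format B
Overall: Format B 185/422 = 43.8%, the chronological format 134/250 = 53.6% → the chronological format
Format B wins each industry group but the chronological format wins overall — the comparison reverses. Format B's applications skew toward retail, which has a lower base rate.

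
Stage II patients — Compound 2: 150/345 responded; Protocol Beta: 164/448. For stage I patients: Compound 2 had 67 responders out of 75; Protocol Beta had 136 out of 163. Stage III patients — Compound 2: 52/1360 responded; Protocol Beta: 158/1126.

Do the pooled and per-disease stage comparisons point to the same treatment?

Stage II: Compound 2 150/345 = 43.5%, Protocol Beta 164/448 = 36.6% → Compound 2
Stage I: Compound 2 67/75 = 89.3%, Protocol Beta 136/163 = 83.4% → Compound 2
Stage III: Compound 2 52/1360 = 3.8%, Protocol Beta 158/1126 = 14.0% → Protocol Beta
Overall: Compound 2 269/1780 = 15.1%, Protocol Beta 458/1737 = 26.4% → Protocol Beta
Neither sweeps: Compound 2 wins 2 of 3 groups, Protocol Beta wins 1. Protocol Beta wins overall but not every group — no Simpson reversal.

No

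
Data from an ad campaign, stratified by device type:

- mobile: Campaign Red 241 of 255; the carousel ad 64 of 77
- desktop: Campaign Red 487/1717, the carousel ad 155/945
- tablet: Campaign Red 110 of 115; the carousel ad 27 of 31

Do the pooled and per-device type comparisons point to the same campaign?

Mobile: Campaign Red 241/255 = 94.5%, the carousel ad 64/77 = 83.1% → Campaign Red
Desktop: Campaign Red 487/1717 = 28.4%, the carousel ad 155/945 = 16.4% → Campaign Red
Tablet: Campaign Red 110/115 = 95.7%, the carousel ad 27/31 = 87.1% → Campaign Red
Overall: Campaign Red 838/2087 = 40.2%, the carousel ad 246/1053 = 23.4% → Campaign Red
Campaign Red wins overall and in every device group — no reversal.

Yes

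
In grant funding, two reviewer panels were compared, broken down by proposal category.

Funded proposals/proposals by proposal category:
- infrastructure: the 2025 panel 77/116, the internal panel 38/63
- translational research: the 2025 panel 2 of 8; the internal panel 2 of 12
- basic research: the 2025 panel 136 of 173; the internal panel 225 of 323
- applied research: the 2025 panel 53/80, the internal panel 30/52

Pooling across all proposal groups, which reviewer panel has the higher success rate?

Infrastructure: the 2025 panel 77/116 = 66.4%, the internal panel 38/63 = 60.3% → the 2025 panel
Translational research: the 2025 panel 2/8 = 25.0%, the internal panel 2/12 = 16.7% → the 2025 panel
Basic research: the 2025 panel 136/173 = 78.6%, the internal panel 225/323 = 69.7% → the 2025 panel
Applied research: the 2025 panel 53/80 = 66.2%, the internal panel 30/52 = 57.7% → the 2025 panel
Overall: the 2025 panel 268/377 = 71.1%, the internal panel 295/450 = 65.6% → the 2025 panel

the 2025 panel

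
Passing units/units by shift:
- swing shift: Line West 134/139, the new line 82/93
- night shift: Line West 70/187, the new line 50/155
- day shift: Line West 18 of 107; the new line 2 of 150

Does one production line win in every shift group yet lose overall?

No

Swing shift: Line West 134/139 = 96.4%, the new line 82/93 = 88.2% → Line West
Night shift: Line West 70/187 = 37.4%, the new line 50/155 = 32.3% → Line West
Day shift: Line West 18/107 = 16.8%, the new line 2/150 = 1.3% → Line West
Overall: Line West 222/433 = 51.3%, the new line 134/398 = 33.7% → Line West
Line West wins overall and in every shift group — no reversal.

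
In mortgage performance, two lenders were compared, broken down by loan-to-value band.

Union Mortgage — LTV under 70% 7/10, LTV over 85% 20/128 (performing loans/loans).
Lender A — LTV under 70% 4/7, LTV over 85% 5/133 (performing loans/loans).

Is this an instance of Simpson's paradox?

No

LTV under 70%: Union Mortgage 7/10 = 70.0%, Lender A 4/7 = 57.1% → Union Mortgage
LTV over 85%: Union Mortgage 20/128 = 15.6%, Lender A 5/133 = 3.8% → Union Mortgage
Overall: Union Mortgage 27/138 = 19.6%, Lender A 9/140 = 6.4% → Union Mortgage
Union Mortgage wins overall and in every loan-to-value group — no reversal.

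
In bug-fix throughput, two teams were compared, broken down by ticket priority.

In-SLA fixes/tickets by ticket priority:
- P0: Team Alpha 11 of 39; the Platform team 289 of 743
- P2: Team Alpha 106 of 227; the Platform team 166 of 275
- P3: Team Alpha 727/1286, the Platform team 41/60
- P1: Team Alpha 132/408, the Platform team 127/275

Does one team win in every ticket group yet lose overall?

P0: Team Alpha 11/39 = 28.2%, the Platform team 289/743 = 38.9% → the Platform team
P2: Team Alpha 106/227 = 46.7%, the Platform team 166/275 = 60.4% → the Platform team
P3: Team Alpha 727/1286 = 56.5%, the Platform team 41/60 = 68.3% → the Platform team
P1: Team Alpha 132/408 = 32.4%, the Platform team 127/275 = 46.2% → the Platform team
Overall: Team Alpha 976/1960 = 49.8%, the Platform team 623/1353 = 46.0% → Team Alpha
The Platform team wins each ticket group but Team Alpha wins overall — the comparison reverses. The Platform team's tickets skew toward P0, which has a lower base rate.

Yes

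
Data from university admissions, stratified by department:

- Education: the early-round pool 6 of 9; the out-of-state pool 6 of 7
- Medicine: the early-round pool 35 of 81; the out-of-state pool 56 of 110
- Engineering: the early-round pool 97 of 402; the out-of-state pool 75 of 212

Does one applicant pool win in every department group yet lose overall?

No

Education: the early-round pool 6/9 = 66.7%, the out-of-state pool 6/7 = 85.7% → the out-of-state pool
Medicine: the early-round pool 35/81 = 43.2%, the out-of-state pool 56/110 = 50.9% → the out-of-state pool
Engineering: the early-round pool 97/402 = 24.1%, the out-of-state pool 75/212 = 35.4% → the out-of-state pool
Overall: the early-round pool 138/492 = 28.0%, the out-of-state pool 137/329 = 41.6% → the out-of-state pool
The out-of-state pool wins overall and in every department group — no reversal.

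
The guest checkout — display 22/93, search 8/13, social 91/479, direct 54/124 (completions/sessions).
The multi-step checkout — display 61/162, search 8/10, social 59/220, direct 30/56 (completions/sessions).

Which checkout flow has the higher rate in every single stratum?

Display: the guest checkout 22/93 = 23.7%, the multi-step checkout 61/162 = 37.7% → the multi-step checkout
Search: the guest checkout 8/13 = 61.5%, the multi-step checkout 8/10 = 80.0% → the multi-step checkout
Social: the guest checkout 91/479 = 19.0%, the multi-step checkout 59/220 = 26.8% → the multi-step checkout
Direct: the guest checkout 54/124 = 43.5%, the multi-step checkout 30/56 = 53.6% → the multi-step checkout
The multi-step checkout has the higher rate in all 4 groups.

the multi-step checkout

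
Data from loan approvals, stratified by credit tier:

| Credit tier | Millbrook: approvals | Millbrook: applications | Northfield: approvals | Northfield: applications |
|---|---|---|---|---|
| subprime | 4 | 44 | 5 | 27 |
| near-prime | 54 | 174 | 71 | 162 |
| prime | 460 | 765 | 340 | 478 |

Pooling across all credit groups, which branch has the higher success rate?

Northfield

Subprime: Millbrook 4/44 = 9.1%, Northfield 5/27 = 18.5% → Northfield
Near-prime: Millbrook 54/174 = 31.0%, Northfield 71/162 = 43.8% → Northfield
Prime: Millbrook 460/765 = 60.1%, Northfield 340/478 = 71.1% → Northfield
Overall: Millbrook 518/983 = 52.7%, Northfield 416/667 = 62.4% → Northfield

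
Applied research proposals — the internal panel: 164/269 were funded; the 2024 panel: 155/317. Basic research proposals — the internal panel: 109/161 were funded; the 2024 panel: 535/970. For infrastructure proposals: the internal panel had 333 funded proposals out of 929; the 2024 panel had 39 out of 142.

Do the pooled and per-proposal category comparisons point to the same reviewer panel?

Applied research: the internal panel 164/269 = 61.0%, the 2024 panel 155/317 = 48.9% → the internal panel
Basic research: the internal panel 109/161 = 67.7%, the 2024 panel 535/970 = 55.2% → the internal panel
Infrastructure: the internal panel 333/929 = 35.8%, the 2024 panel 39/142 = 27.5% → the internal panel
Overall: the internal panel 606/1359 = 44.6%, the 2024 panel 729/1429 = 51.0% → the 2024 panel
The internal panel wins each proposal group but the 2024 panel wins overall — the comparison reverses. The internal panel's proposals skew toward infrastructure, which has a lower base rate.

No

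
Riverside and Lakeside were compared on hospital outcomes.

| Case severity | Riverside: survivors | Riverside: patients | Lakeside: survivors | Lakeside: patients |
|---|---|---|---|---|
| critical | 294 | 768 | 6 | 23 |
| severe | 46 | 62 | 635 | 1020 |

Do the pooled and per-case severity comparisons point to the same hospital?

Critical: Riverside 294/768 = 38.3%, Lakeside 6/23 = 26.1% → Riverside
Severe: Riverside 46/62 = 74.2%, Lakeside 635/1020 = 62.3% → Riverside
Overall: Riverside 340/830 = 41.0%, Lakeside 641/1043 = 61.5% → Lakeside
Riverside wins each case group but Lakeside wins overall — the comparison reverses. Riverside's patients skew toward critical, which has a lower base rate.

No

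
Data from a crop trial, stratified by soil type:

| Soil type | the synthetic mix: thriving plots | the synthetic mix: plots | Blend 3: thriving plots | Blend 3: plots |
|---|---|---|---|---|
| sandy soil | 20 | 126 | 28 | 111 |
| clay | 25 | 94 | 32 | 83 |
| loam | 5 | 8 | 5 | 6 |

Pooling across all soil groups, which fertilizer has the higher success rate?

Sandy soil: the synthetic mix 20/126 = 15.9%, Blend 3 28/111 = 25.2% → Blend 3
Clay: the synthetic mix 25/94 = 26.6%, Blend 3 32/83 = 38.6% → Blend 3
Loam: the synthetic mix 5/8 = 62.5%, Blend 3 5/6 = 83.3% → Blend 3
Overall: the synthetic mix 50/228 = 21.9%, Blend 3 65/200 = 32.5% → Blend 3

Blend 3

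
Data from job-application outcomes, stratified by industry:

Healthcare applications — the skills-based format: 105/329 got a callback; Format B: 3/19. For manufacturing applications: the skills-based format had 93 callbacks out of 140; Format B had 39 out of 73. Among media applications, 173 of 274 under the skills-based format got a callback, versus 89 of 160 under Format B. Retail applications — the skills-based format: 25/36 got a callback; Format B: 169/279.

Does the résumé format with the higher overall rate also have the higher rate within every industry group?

Healthcare: the skills-based format 105/329 = 31.9%, Format B 3/19 = 15.8% → the skills-based format
Manufacturing: the skills-based format 93/140 = 66.4%, Format B 39/73 = 53.4% → the skills-based format
Media: the skills-based format 173/274 = 63.1%, Format B 89/160 = 55.6% → the skills-based format
Retail: the skills-based format 25/36 = 69.4%, Format B 169/279 = 60.6% → the skills-based format
Overall: the skills-based format 396/779 = 50.8%, Format B 300/531 = 56.5% → Format B
The skills-based format wins each industry group but Format B wins overall — the comparison reverses. The skills-based format's applications skew toward healthcare, which has a lower base rate.

No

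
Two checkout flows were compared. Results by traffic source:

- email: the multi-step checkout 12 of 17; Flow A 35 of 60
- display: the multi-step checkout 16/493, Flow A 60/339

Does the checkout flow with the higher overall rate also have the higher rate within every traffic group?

Email: the multi-step checkout 12/17 = 70.6%, Flow A 35/60 = 58.3% → the multi-step checkout
Display: the multi-step checkout 16/493 = 3.2%, Flow A 60/339 = 17.7% → Flow A
Overall: the multi-step checkout 28/510 = 5.5%, Flow A 95/399 = 23.8% → Flow A
Neither sweeps: the multi-step checkout wins 1 of 2 groups, Flow A wins 1. Flow A wins overall but not every group — no Simpson reversal.

No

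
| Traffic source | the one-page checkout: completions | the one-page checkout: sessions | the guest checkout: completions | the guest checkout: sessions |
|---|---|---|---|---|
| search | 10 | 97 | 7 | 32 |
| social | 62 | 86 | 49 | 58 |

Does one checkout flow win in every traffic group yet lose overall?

No

Search: the one-page checkout 10/97 = 10.3%, the guest checkout 7/32 = 21.9% → the guest checkout
Social: the one-page checkout 62/86 = 72.1%, the guest checkout 49/58 = 84.5% → the guest checkout
Overall: the one-page checkout 72/183 = 39.3%, the guest checkout 56/90 = 62.2% → the guest checkout
The guest checkout wins overall and in every traffic group — no reversal.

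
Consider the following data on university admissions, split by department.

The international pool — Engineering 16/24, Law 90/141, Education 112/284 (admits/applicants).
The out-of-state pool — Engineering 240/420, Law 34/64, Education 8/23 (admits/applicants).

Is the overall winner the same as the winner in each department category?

Engineering: the international pool 16/24 = 66.7%, the out-of-state pool 240/420 = 57.1% → the international pool
Law: the international pool 90/141 = 63.8%, the out-of-state pool 34/64 = 53.1% → the international pool
Education: the international pool 112/284 = 39.4%, the out-of-state pool 8/23 = 34.8% → the international pool
Overall: the international pool 218/449 = 48.6%, the out-of-state pool 282/507 = 55.6% → the out-of-state pool
The international pool wins each department group but the out-of-state pool wins overall — the comparison reverses. The international pool's applicants skew toward Education, which has a lower base rate.

No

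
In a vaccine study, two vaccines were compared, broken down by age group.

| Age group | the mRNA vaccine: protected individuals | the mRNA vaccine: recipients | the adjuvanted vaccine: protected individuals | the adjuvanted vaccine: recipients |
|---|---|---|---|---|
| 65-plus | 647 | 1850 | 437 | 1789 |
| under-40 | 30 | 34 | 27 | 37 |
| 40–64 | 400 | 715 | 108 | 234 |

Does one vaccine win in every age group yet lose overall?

No

65-plus: the mRNA vaccine 647/1850 = 35.0%, the adjuvanted vaccine 437/1789 = 24.4% → the mRNA vaccine
Under-40: the mRNA vaccine 30/34 = 88.2%, the adjuvanted vaccine 27/37 = 73.0% → the mRNA vaccine
40–64: the mRNA vaccine 400/715 = 55.9%, the adjuvanted vaccine 108/234 = 46.2% → the mRNA vaccine
Overall: the mRNA vaccine 1077/2599 = 41.4%, the adjuvanted vaccine 572/2060 = 27.8% → the mRNA vaccine
The mRNA vaccine wins overall and in every age group — no reversal.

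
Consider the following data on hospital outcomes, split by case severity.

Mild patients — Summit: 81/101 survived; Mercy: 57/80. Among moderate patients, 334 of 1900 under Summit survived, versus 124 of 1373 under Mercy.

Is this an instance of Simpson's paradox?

No

Mild: Summit 81/101 = 80.2%, Mercy 57/80 = 71.2% → Summit
Moderate: Summit 334/1900 = 17.6%, Mercy 124/1373 = 9.0% → Summit
Overall: Summit 415/2001 = 20.7%, Mercy 181/1453 = 12.5% → Summit
Summit wins overall and in every case group — no reversal.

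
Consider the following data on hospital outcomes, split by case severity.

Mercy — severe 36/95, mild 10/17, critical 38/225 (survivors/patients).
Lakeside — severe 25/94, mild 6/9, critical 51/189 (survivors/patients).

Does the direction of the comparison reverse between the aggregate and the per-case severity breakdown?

No

Severe: Mercy 36/95 = 37.9%, Lakeside 25/94 = 26.6% → Mercy
Mild: Mercy 10/17 = 58.8%, Lakeside 6/9 = 66.7% → Lakeside
Critical: Mercy 38/225 = 16.9%, Lakeside 51/189 = 27.0% → Lakeside
Overall: Mercy 84/337 = 24.9%, Lakeside 82/292 = 28.1% → Lakeside
Neither sweeps: Mercy wins 1 of 3 groups, Lakeside wins 2. Lakeside wins overall but not every group — no Simpson reversal.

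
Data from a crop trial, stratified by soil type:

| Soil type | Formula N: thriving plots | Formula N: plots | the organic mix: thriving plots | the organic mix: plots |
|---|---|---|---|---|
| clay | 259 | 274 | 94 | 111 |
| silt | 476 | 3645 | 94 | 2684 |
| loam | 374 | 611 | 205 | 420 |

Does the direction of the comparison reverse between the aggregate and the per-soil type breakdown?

Clay: Formula N 259/274 = 94.5%, the organic mix 94/111 = 84.7% → Formula N
Silt: Formula N 476/3645 = 13.1%, the organic mix 94/2684 = 3.5% → Formula N
Loam: Formula N 374/611 = 61.2%, the organic mix 205/420 = 48.8% → Formula N
Overall: Formula N 1109/4530 = 24.5%, the organic mix 393/3215 = 12.2% → Formula N
Formula N wins overall and in every soil group — no reversal.

No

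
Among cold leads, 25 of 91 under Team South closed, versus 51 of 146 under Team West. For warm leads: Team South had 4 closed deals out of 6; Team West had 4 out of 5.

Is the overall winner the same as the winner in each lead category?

Cold: Team South 25/91 = 27.5%, Team West 51/146 = 34.9% → Team West
Warm: Team South 4/6 = 66.7%, Team West 4/5 = 80.0% → Team West
Overall: Team South 29/97 = 29.9%, Team West 55/151 = 36.4% → Team West
Team West wins overall and in every lead group — no reversal.

Yes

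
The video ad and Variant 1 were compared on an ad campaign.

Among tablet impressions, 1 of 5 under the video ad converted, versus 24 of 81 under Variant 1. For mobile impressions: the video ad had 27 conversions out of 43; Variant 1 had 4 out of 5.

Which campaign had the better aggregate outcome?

the video ad

Tablet: the video ad 1/5 = 20.0%, Variant 1 24/81 = 29.6% → Variant 1
Mobile: the video ad 27/43 = 62.8%, Variant 1 4/5 = 80.0% → Variant 1
Overall: the video ad 28/48 = 58.3%, Variant 1 28/86 = 32.6% → the video ad
(Variant 1 wins every device group but the video ad wins overall — Variant 1's impressions skew toward the low-rate tablet group.)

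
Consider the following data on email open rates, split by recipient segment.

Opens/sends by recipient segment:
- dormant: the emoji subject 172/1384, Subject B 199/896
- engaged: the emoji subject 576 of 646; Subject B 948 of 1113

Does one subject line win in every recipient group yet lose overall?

Dormant: the emoji subject 172/1384 = 12.4%, Subject B 199/896 = 22.2% → Subject B
Engaged: the emoji subject 576/646 = 89.2%, Subject B 948/1113 = 85.2% → the emoji subject
Overall: the emoji subject 748/2030 = 36.8%, Subject B 1147/2009 = 57.1% → Subject B
Neither sweeps: the emoji subject wins 1 of 2 groups, Subject B wins 1. Subject B wins overall but not every group — no Simpson reversal.

No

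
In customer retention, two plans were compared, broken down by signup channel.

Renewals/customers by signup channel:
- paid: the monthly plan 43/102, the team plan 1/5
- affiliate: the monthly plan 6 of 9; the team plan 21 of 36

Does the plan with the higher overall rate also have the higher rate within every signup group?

No

Paid: the monthly plan 43/102 = 42.2%, the team plan 1/5 = 20.0% → the monthly plan
Affiliate: the monthly plan 6/9 = 66.7%, the team plan 21/36 = 58.3% → the monthly plan
Overall: the monthly plan 49/111 = 44.1%, the team plan 22/41 = 53.7% → the team plan
The monthly plan wins each signup group but the team plan wins overall — the comparison reverses. The monthly plan's customers skew toward paid, which has a lower base rate.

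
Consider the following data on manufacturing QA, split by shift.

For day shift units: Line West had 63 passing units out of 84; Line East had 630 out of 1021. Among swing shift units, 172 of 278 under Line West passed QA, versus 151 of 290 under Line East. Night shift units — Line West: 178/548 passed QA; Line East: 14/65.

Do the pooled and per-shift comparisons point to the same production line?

Day shift: Line West 63/84 = 75.0%, Line East 630/1021 = 61.7% → Line West
Swing shift: Line West 172/278 = 61.9%, Line East 151/290 = 52.1% → Line West
Night shift: Line West 178/548 = 32.5%, Line East 14/65 = 21.5% → Line West
Overall: Line West 413/910 = 45.4%, Line East 795/1376 = 57.8% → Line East
Line West wins each shift group but Line East wins overall — the comparison reverses. Line West's units skew toward night shift, which has a lower base rate.

No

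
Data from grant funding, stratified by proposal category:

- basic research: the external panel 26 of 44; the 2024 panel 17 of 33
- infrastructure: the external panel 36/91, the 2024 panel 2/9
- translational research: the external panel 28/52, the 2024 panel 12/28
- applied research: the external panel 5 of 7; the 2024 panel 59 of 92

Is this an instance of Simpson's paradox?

Yes

Basic research: the external panel 26/44 = 59.1%, the 2024 panel 17/33 = 51.5% → the external panel
Infrastructure: the external panel 36/91 = 39.6%, the 2024 panel 2/9 = 22.2% → the external panel
Translational research: the external panel 28/52 = 53.8%, the 2024 panel 12/28 = 42.9% → the external panel
Applied research: the external panel 5/7 = 71.4%, the 2024 panel 59/92 = 64.1% → the external panel
Overall: the external panel 95/194 = 49.0%, the 2024 panel 90/162 = 55.6% → the 2024 panel
The external panel wins each proposal group but the 2024 panel wins overall — the comparison reverses. The external panel's proposals skew toward infrastructure, which has a lower base rate.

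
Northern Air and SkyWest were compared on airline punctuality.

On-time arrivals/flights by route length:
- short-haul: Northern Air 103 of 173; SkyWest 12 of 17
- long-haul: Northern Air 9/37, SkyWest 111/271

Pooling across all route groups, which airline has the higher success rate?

Northern Air

Short-haul: Northern Air 103/173 = 59.5%, SkyWest 12/17 = 70.6% → SkyWest
Long-haul: Northern Air 9/37 = 24.3%, SkyWest 111/271 = 41.0% → SkyWest
Overall: Northern Air 112/210 = 53.3%, SkyWest 123/288 = 42.7% → Northern Air
(SkyWest wins every route group but Northern Air wins overall — SkyWest's flights skew toward the low-rate long-haul group.)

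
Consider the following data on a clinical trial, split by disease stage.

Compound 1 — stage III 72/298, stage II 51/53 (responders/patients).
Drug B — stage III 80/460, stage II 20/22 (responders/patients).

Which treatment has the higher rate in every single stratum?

Stage III: Compound 1 72/298 = 24.2%, Drug B 80/460 = 17.4% → Compound 1
Stage II: Compound 1 51/53 = 96.2%, Drug B 20/22 = 90.9% → Compound 1
Compound 1 has the higher rate in both groups.

Compound 1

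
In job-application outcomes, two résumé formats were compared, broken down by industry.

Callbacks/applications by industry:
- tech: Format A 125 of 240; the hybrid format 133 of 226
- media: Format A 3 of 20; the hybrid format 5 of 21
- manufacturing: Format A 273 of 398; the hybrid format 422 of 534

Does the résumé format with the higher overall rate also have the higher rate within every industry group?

Tech: Format A 125/240 = 52.1%, the hybrid format 133/226 = 58.8% → the hybrid format
Media: Format A 3/20 = 15.0%, the hybrid format 5/21 = 23.8% → the hybrid format
Manufacturing: Format A 273/398 = 68.6%, the hybrid format 422/534 = 79.0% → the hybrid format
Overall: Format A 401/658 = 60.9%, the hybrid format 560/781 = 71.7% → the hybrid format
The hybrid format wins overall and in every industry group — no reversal.

Yes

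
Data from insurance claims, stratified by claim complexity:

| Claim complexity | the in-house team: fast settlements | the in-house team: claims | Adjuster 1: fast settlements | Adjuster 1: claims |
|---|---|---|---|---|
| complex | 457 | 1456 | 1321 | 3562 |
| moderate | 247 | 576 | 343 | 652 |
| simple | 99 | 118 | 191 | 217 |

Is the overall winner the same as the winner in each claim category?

Yes

Complex: the in-house team 457/1456 = 31.4%, Adjuster 1 1321/3562 = 37.1% → Adjuster 1
Moderate: the in-house team 247/576 = 42.9%, Adjuster 1 343/652 = 52.6% → Adjuster 1
Simple: the in-house team 99/118 = 83.9%, Adjuster 1 191/217 = 88.0% → Adjuster 1
Overall: the in-house team 803/2150 = 37.3%, Adjuster 1 1855/4431 = 41.9% → Adjuster 1
Adjuster 1 wins overall and in every claim group — no reversal.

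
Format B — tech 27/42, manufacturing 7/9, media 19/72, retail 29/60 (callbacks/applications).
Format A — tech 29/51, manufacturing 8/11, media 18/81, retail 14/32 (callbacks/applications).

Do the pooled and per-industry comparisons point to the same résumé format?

Yes

Tech: Format B 27/42 = 64.3%, Format A 29/51 = 56.9% → Format B
Manufacturing: Format B 7/9 = 77.8%, Format A 8/11 = 72.7% → Format B
Media: Format B 19/72 = 26.4%, Format A 18/81 = 22.2% → Format B
Retail: Format B 29/60 = 48.3%, Format A 14/32 = 43.8% → Format B
Overall: Format B 82/183 = 44.8%, Format A 69/175 = 39.4% → Format B
Format B wins overall and in every industry group — no reversal.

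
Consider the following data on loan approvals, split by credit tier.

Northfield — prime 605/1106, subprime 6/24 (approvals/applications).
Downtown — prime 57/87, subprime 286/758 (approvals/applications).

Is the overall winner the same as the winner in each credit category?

No

Prime: Northfield 605/1106 = 54.7%, Downtown 57/87 = 65.5% → Downtown
Subprime: Northfield 6/24 = 25.0%, Downtown 286/758 = 37.7% → Downtown
Overall: Northfield 611/1130 = 54.1%, Downtown 343/845 = 40.6% → Northfield
Downtown wins each credit group but Northfield wins overall — the comparison reverses. Downtown's applications skew toward subprime, which has a lower base rate.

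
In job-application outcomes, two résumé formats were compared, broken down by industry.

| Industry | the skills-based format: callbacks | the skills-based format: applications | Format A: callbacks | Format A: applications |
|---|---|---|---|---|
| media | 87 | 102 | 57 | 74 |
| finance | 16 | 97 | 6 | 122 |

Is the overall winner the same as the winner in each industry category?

Media: the skills-based format 87/102 = 85.3%, Format A 57/74 = 77.0% → the skills-based format
Finance: the skills-based format 16/97 = 16.5%, Format A 6/122 = 4.9% → the skills-based format
Overall: the skills-based format 103/199 = 51.8%, Format A 63/196 = 32.1% → the skills-based format
The skills-based format wins overall and in every industry group — no reversal.

Yes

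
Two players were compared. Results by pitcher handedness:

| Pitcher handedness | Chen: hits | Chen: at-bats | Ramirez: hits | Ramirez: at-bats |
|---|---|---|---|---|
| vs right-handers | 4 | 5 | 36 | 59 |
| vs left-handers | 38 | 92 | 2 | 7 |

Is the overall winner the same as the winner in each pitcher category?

Vs right-handers: Chen 4/5 = 80.0%, Ramirez 36/59 = 61.0% → Chen
Vs left-handers: Chen 38/92 = 41.3%, Ramirez 2/7 = 28.6% → Chen
Overall: Chen 42/97 = 43.3%, Ramirez 38/66 = 57.6% → Ramirez
Chen wins each pitcher group but Ramirez wins overall — the comparison reverses. Chen's at-bats skew toward vs left-handers, which has a lower base rate.

No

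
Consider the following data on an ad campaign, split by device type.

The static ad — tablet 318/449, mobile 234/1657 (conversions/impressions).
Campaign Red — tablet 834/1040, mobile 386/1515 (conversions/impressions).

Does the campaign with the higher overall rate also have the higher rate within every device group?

Tablet: the static ad 318/449 = 70.8%, Campaign Red 834/1040 = 80.2% → Campaign Red
Mobile: the static ad 234/1657 = 14.1%, Campaign Red 386/1515 = 25.5% → Campaign Red
Overall: the static ad 552/2106 = 26.2%, Campaign Red 1220/2555 = 47.7% → Campaign Red
Campaign Red wins overall and in every device group — no reversal.

Yes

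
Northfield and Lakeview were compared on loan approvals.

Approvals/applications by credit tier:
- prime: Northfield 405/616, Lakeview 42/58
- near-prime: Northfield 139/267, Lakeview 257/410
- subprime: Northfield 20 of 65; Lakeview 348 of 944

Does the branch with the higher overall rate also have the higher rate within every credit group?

No

Prime: Northfield 405/616 = 65.7%, Lakeview 42/58 = 72.4% → Lakeview
Near-prime: Northfield 139/267 = 52.1%, Lakeview 257/410 = 62.7% → Lakeview
Subprime: Northfield 20/65 = 30.8%, Lakeview 348/944 = 36.9% → Lakeview
Overall: Northfield 564/948 = 59.5%, Lakeview 647/1412 = 45.8% → Northfield
Lakeview wins each credit group but Northfield wins overall — the comparison reverses. Lakeview's applications skew toward subprime, which has a lower base rate.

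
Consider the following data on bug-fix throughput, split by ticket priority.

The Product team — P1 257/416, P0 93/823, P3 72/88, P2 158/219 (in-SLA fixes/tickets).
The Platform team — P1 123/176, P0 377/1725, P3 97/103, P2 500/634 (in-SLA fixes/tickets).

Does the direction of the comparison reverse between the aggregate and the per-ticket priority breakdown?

P1: the Product team 257/416 = 61.8%, the Platform team 123/176 = 69.9% → the Platform team
P0: the Product team 93/823 = 11.3%, the Platform team 377/1725 = 21.9% → the Platform team
P3: the Product team 72/88 = 81.8%, the Platform team 97/103 = 94.2% → the Platform team
P2: the Product team 158/219 = 72.1%, the Platform team 500/634 = 78.9% → the Platform team
Overall: the Product team 580/1546 = 37.5%, the Platform team 1097/2638 = 41.6% → the Platform team
The Platform team wins overall and in every ticket group — no reversal.

No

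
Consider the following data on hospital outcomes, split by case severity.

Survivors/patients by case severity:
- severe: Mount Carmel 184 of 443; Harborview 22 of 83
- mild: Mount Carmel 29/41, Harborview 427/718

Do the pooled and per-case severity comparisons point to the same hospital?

No

Severe: Mount Carmel 184/443 = 41.5%, Harborview 22/83 = 26.5% → Mount Carmel
Mild: Mount Carmel 29/41 = 70.7%, Harborview 427/718 = 59.5% → Mount Carmel
Overall: Mount Carmel 213/484 = 44.0%, Harborview 449/801 = 56.1% → Harborview
Mount Carmel wins each case group but Harborview wins overall — the comparison reverses. Mount Carmel's patients skew toward severe, which has a lower base rate.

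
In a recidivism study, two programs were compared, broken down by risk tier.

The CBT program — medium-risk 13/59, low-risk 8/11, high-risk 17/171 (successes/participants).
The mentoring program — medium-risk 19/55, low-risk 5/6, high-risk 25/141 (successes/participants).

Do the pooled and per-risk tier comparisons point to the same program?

Yes

Medium-risk: the CBT program 13/59 = 22.0%, the mentoring program 19/55 = 34.5% → the mentoring program
Low-risk: the CBT program 8/11 = 72.7%, the mentoring program 5/6 = 83.3% → the mentoring program
High-risk: the CBT program 17/171 = 9.9%, the mentoring program 25/141 = 17.7% → the mentoring program
Overall: the CBT program 38/241 = 15.8%, the mentoring program 49/202 = 24.3% → the mentoring program
The mentoring program wins overall and in every risk group — no reversal.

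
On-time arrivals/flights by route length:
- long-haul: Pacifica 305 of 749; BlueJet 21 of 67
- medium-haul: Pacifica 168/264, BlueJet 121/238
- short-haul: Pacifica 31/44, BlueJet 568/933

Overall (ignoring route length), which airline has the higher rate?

BlueJet

Long-haul: Pacifica 305/749 = 40.7%, BlueJet 21/67 = 31.3% → Pacifica
Medium-haul: Pacifica 168/264 = 63.6%, BlueJet 121/238 = 50.8% → Pacifica
Short-haul: Pacifica 31/44 = 70.5%, BlueJet 568/933 = 60.9% → Pacifica
Overall: Pacifica 504/1057 = 47.7%, BlueJet 710/1238 = 57.4% → BlueJet
(Pacifica wins every route group but BlueJet wins overall — Pacifica's flights skew toward the low-rate long-haul group.)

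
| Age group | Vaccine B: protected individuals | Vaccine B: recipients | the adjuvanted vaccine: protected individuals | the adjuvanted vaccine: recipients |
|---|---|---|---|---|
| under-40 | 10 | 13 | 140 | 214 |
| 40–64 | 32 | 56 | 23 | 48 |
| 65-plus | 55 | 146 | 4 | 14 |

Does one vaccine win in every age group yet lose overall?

Yes

Under-40: Vaccine B 10/13 = 76.9%, the adjuvanted vaccine 140/214 = 65.4% → Vaccine B
40–64: Vaccine B 32/56 = 57.1%, the adjuvanted vaccine 23/48 = 47.9% → Vaccine B
65-plus: Vaccine B 55/146 = 37.7%, the adjuvanted vaccine 4/14 = 28.6% → Vaccine B
Overall: Vaccine B 97/215 = 45.1%, the adjuvanted vaccine 167/276 = 60.5% → the adjuvanted vaccine
Vaccine B wins each age group but the adjuvanted vaccine wins overall — the comparison reverses. Vaccine B's recipients skew toward 65-plus, which has a lower base rate.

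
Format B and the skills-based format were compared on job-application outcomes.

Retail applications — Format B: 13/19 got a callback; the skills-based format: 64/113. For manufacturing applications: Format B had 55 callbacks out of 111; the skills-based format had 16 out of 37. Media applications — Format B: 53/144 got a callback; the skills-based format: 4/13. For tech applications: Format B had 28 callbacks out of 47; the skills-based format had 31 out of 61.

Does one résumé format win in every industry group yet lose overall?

Yes

Retail: Format B 13/19 = 68.4%, the skills-based format 64/113 = 56.6% → Format B
Manufacturing: Format B 55/111 = 49.5%, the skills-based format 16/37 = 43.2% → Format B
Media: Format B 53/144 = 36.8%, the skills-based format 4/13 = 30.8% → Format B
Tech: Format B 28/47 = 59.6%, the skills-based format 31/61 = 50.8% → Format B
Overall: Format B 149/321 = 46.4%, the skills-based format 115/224 = 51.3% → the skills-based format
Format B wins each industry group but the skills-based format wins overall — the comparison reverses. Format B's applications skew toward media, which has a lower base rate.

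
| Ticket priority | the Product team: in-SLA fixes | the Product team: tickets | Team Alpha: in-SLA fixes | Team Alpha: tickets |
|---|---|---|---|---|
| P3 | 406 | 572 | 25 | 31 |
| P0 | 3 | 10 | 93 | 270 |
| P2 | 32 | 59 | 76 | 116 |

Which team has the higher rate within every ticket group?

Team Alpha

P3: the Product team 406/572 = 71.0%, Team Alpha 25/31 = 80.6% → Team Alpha
P0: the Product team 3/10 = 30.0%, Team Alpha 93/270 = 34.4% → Team Alpha
P2: the Product team 32/59 = 54.2%, Team Alpha 76/116 = 65.5% → Team Alpha
Team Alpha has the higher rate in all 3 groups.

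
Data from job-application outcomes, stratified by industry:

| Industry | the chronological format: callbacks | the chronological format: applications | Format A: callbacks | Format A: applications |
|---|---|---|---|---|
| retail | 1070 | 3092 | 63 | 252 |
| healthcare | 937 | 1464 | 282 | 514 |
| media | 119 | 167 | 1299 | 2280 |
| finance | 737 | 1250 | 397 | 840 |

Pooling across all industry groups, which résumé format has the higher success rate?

Retail: the chronological format 1070/3092 = 34.6%, Format A 63/252 = 25.0% → the chronological format
Healthcare: the chronological format 937/1464 = 64.0%, Format A 282/514 = 54.9% → the chronological format
Media: the chronological format 119/167 = 71.3%, Format A 1299/2280 = 57.0% → the chronological format
Finance: the chronological format 737/1250 = 59.0%, Format A 397/840 = 47.3% → the chronological format
Overall: the chronological format 2863/5973 = 47.9%, Format A 2041/3886 = 52.5% → Format A
(The chronological format wins every industry group but Format A wins overall — the chronological format's applications skew toward the low-rate retail group.)

Format A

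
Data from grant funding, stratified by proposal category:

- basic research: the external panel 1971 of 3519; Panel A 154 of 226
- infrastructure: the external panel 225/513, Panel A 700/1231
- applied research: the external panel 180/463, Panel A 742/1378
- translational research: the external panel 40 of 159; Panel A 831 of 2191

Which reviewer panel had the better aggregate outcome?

Basic research: the external panel 1971/3519 = 56.0%, Panel A 154/226 = 68.1% → Panel A
Infrastructure: the external panel 225/513 = 43.9%, Panel A 700/1231 = 56.9% → Panel A
Applied research: the external panel 180/463 = 38.9%, Panel A 742/1378 = 53.8% → Panel A
Translational research: the external panel 40/159 = 25.2%, Panel A 831/2191 = 37.9% → Panel A
Overall: the external panel 2416/4654 = 51.9%, Panel A 2427/5026 = 48.3% → the external panel
(Panel A wins every proposal group but the external panel wins overall — Panel A's proposals skew toward the low-rate translational research group.)

the external panel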